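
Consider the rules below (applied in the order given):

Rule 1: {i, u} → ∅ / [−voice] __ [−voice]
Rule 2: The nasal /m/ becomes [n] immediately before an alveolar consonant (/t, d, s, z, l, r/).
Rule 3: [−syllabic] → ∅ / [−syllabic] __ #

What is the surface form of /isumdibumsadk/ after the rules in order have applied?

Rule 1 (high vowel syncope): no segment meets the environment; /isumdibumsadk/ is unchanged.
Rule 2 (nasal place assimilation): /m/ precedes the alveolar consonant /d/, so it assimilates in place to [n]. /m/ precedes the alveolar consonant /s/, so it assimilates in place to [n]. /isumdibumsadk/ → isundibunsadk.
Rule 3 (final cluster simplification): /k/ is the second consonant of a word-final cluster /dk/, so it deletes. /isundibunsadk/ → isundibunsad.

isundibunsad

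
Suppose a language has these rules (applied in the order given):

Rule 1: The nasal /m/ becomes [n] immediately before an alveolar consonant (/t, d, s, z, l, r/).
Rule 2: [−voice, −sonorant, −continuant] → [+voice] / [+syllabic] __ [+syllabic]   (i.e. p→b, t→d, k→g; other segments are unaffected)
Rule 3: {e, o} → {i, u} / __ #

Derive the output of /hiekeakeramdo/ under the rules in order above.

hiegeagerandu

Rule 1 (nasal place assimilation): /m/ precedes the alveolar consonant /d/, so it assimilates in place to [n]. /hiekeakeramdo/ → hiekeakerando.
Rule 2 (intervocalic voicing): /k/ is a voiceless stop between vowels /e/ and /e/, so it voices to [g]. /k/ is a voiceless stop between vowels /a/ and /e/, so it voices to [g]. /hiekeakerando/ → hiegeagerando.
Rule 3 (final vowel raising): /o/ is a mid vowel in word-final position, so it raises to [u]. /hiegeagerando/ → hiegeagerandu.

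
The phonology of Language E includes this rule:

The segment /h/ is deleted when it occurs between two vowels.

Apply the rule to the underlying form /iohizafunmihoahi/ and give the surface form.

/h/ occurs between vowels /o/ and /i/, so it deletes.
/h/ occurs between vowels /i/ and /o/, so it deletes.
/h/ occurs between vowels /a/ and /i/, so it deletes.
Surface form: [ioizafunmioai].

ioizafunmioai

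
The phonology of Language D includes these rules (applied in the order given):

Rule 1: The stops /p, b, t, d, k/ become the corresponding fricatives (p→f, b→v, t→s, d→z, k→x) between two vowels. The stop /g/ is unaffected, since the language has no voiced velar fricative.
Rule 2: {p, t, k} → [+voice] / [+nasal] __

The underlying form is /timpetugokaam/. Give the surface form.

timbesugoxaam

Rule 1 (intervocalic spirantization): /t/ is a stop between vowels /e/ and /u/, so it spirantizes to the fricative [s]. /k/ is a stop between vowels /o/ and /a/, so it spirantizes to the fricative [x]. /timpetugokaam/ → timpesugoxaam.
Rule 2 (post-nasal voicing): /p/ is a voiceless stop immediately after the nasal /m/, so it voices to [b]. /timpesugoxaam/ → timbesugoxaam.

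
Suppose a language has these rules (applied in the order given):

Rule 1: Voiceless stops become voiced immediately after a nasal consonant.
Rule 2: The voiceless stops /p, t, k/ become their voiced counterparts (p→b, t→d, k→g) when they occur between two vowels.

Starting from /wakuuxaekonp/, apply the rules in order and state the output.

Rule 1 (post-nasal voicing): /p/ is a voiceless stop immediately after the nasal /n/, so it voices to [b]. /wakuuxaekonp/ → wakuuxaekonb.
Rule 2 (intervocalic voicing): /k/ is a voiceless stop between vowels /a/ and /u/, so it voices to [g]. /k/ is a voiceless stop between vowels /e/ and /o/, so it voices to [g]. /wakuuxaekonb/ → waguuxaegonb.

waguuxaegonb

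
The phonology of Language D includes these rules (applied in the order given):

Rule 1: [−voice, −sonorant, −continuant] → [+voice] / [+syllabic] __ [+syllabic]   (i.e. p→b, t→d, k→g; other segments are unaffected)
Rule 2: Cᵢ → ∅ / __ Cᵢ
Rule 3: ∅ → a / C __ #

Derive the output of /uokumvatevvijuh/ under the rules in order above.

Rule 1 (intervocalic voicing): /k/ is a voiceless stop between vowels /o/ and /u/, so it voices to [g]. /t/ is a voiceless stop between vowels /a/ and /e/, so it voices to [d]. /uokumvatevvijuh/ → uogumvadevvijuh.
Rule 2 (degemination): /vv/ is a geminate; the first /v/ deletes. /uogumvadevvijuh/ → uogumvadevijuh.
Rule 3 (final a-epenthesis): the form ends in the consonant /h/, so [a] is inserted word-finally. /uogumvadevijuh/ → uogumvadevijuha.

uogumvadevijuha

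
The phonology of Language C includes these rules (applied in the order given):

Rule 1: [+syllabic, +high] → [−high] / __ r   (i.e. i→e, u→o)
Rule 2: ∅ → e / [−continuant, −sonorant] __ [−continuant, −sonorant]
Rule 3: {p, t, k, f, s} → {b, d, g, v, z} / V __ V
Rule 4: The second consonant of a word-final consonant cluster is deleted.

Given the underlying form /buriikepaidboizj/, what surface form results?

Rule 1 (pre-rhotic lowering): /u/ is a high vowel immediately before /r/, so it lowers to [o]. /buriikepaidboizj/ → boriikepaidboizj.
Rule 2 (stop-cluster e-epenthesis): /d/ and /b/ form a stop–stop cluster, so [e] is inserted between them. /boriikepaidboizj/ → boriikepaideboizj.
Rule 3 (intervocalic voicing): /k/ is a voiceless obstruent between vowels /i/ and /e/, so it voices to [g]. /p/ is a voiceless obstruent between vowels /e/ and /a/, so it voices to [b]. /boriikepaideboizj/ → boriigebaideboizj.
Rule 4 (final cluster simplification): /j/ is the second consonant of a word-final cluster /zj/, so it deletes. /boriigebaideboizj/ → boriigebaideboiz.

boriigebaideboiz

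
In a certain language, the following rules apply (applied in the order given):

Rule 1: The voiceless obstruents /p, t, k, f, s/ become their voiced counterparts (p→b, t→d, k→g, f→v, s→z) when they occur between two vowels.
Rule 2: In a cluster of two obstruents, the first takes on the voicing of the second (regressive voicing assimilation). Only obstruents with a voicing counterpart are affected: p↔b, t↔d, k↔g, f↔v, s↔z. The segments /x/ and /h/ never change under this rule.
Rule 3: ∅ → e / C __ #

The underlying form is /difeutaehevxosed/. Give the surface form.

Rule 1 (intervocalic voicing): /f/ is a voiceless obstruent between vowels /i/ and /e/, so it voices to [v]. /t/ is a voiceless obstruent between vowels /u/ and /a/, so it voices to [d]. /s/ is a voiceless obstruent between vowels /o/ and /e/, so it voices to [z]. /difeutaehevxosed/ → diveudaehevxozed.
Rule 2 (regressive voicing assimilation): /v/ precedes the voiceless obstruent /x/, so it devoices to [f] by assimilation. /diveudaehevxozed/ → diveudaehefxozed.
Rule 3 (final e-epenthesis): the form ends in the consonant /d/, so [e] is inserted word-finally. /diveudaehefxozed/ → diveudaehefxozede.

diveudaehefxozede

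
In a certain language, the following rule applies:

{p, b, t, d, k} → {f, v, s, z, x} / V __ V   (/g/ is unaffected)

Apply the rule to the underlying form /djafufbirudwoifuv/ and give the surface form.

djafufbirudwoifuv

No segment of /djafufbirudwoifuv/ meets the structural description of the rule, so the form surfaces unchanged.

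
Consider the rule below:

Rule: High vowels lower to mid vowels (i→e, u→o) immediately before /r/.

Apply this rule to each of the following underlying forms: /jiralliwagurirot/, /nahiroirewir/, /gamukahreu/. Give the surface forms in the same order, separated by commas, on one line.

jeralliwagorerot, naheroerewer, gamukahreu

/jiralliwagurirot/: /i/ is a high vowel immediately before /r/, so it lowers to [e]. /u/ is a high vowel immediately before /r/, so it lowers to [o]. /i/ is a high vowel immediately before /r/, so it lowers to [e]. → [jeralliwagorerot].
/nahiroirewir/: /i/ is a high vowel immediately before /r/, so it lowers to [e]. /i/ is a high vowel immediately before /r/, so it lowers to [e]. /i/ is a high vowel immediately before /r/, so it lowers to [e]. → [naheroerewer].
/gamukahreu/: the rule's environment is not met; surfaces unchanged as [gamukahreu].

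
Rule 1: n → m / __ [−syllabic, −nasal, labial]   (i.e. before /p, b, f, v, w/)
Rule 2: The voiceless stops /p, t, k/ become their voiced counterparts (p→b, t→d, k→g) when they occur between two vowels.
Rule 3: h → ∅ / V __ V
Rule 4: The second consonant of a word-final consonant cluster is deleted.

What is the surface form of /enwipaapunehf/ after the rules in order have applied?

Rule 1 (nasal place assimilation): /n/ precedes the labial consonant /w/, so it assimilates in place to [m]. /enwipaapunehf/ → emwipaapunehf.
Rule 2 (intervocalic voicing): /p/ is a voiceless stop between vowels /i/ and /a/, so it voices to [b]. /p/ is a voiceless stop between vowels /a/ and /u/, so it voices to [b]. /emwipaapunehf/ → emwibaabunehf.
Rule 3 (intervocalic h-deletion): no segment meets the environment; /emwibaabunehf/ is unchanged.
Rule 4 (final cluster simplification): /f/ is the second consonant of a word-final cluster /hf/, so it deletes. /emwibaabunehf/ → emwibaabuneh.

emwibaabuneh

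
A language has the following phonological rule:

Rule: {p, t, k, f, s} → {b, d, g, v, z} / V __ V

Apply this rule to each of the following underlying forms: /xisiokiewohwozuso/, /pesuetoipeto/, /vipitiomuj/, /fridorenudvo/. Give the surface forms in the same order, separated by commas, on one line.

xiziogiewohwozuzo, pezuedoibedo, vibidiomuj, fridorenudvo

/xisiokiewohwozuso/: /s/ is a voiceless obstruent between vowels /i/ and /i/, so it voices to [z]. /k/ is a voiceless obstruent between vowels /o/ and /i/, so it voices to [g]. /s/ is a voiceless obstruent between vowels /u/ and /o/, so it voices to [z]. → [xiziogiewohwozuzo].
/pesuetoipeto/: /s/ is a voiceless obstruent between vowels /e/ and /u/, so it voices to [z]. /t/ is a voiceless obstruent between vowels /e/ and /o/, so it voices to [d]. /p/ is a voiceless obstruent between vowels /i/ and /e/, so it voices to [b]. /t/ is a voiceless obstruent between vowels /e/ and /o/, so it voices to [d]. → [pezuedoibedo].
/vipitiomuj/: /p/ is a voiceless obstruent between vowels /i/ and /i/, so it voices to [b]. /t/ is a voiceless obstruent between vowels /i/ and /i/, so it voices to [d]. → [vibidiomuj].
/fridorenudvo/: the rule's environment is not met; surfaces unchanged as [fridorenudvo].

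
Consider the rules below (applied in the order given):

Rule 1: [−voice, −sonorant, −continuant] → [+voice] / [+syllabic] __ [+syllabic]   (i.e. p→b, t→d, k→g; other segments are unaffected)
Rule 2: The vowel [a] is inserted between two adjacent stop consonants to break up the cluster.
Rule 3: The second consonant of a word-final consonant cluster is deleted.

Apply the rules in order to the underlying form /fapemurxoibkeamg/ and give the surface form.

Rule 1 (intervocalic voicing): /p/ is a voiceless stop between vowels /a/ and /e/, so it voices to [b]. /fapemurxoibkeamg/ → fabemurxoibkeamg.
Rule 2 (stop-cluster a-epenthesis): /b/ and /k/ form a stop–stop cluster, so [a] is inserted between them. /fabemurxoibkeamg/ → fabemurxoibakeamg.
Rule 3 (final cluster simplification): /g/ is the second consonant of a word-final cluster /mg/, so it deletes. /fabemurxoibakeamg/ → fabemurxoibakeam.

fabemurxoibakeam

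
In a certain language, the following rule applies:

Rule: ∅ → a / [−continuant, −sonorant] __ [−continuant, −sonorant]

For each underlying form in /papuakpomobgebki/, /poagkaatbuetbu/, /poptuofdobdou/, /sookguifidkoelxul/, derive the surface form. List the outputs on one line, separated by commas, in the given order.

/papuakpomobgebki/: /k/ and /p/ form a stop–stop cluster, so [a] is inserted between them. /b/ and /g/ form a stop–stop cluster, so [a] is inserted between them. /b/ and /k/ form a stop–stop cluster, so [a] is inserted between them. → [papuakapomobagebaki].
/poagkaatbuetbu/: /g/ and /k/ form a stop–stop cluster, so [a] is inserted between them. /t/ and /b/ form a stop–stop cluster, so [a] is inserted between them. /t/ and /b/ form a stop–stop cluster, so [a] is inserted between them. → [poagakaatabuetabu].
/poptuofdobdou/: /p/ and /t/ form a stop–stop cluster, so [a] is inserted between them. /b/ and /d/ form a stop–stop cluster, so [a] is inserted between them. → [popatuofdobadou].
/sookguifidkoelxul/: /k/ and /g/ form a stop–stop cluster, so [a] is inserted between them. /d/ and /k/ form a stop–stop cluster, so [a] is inserted between them. → [sookaguifidakoelxul].

papuakapomobagebaki, poagakaatabuetabu, popatuofdobadou, sookaguifidakoelxul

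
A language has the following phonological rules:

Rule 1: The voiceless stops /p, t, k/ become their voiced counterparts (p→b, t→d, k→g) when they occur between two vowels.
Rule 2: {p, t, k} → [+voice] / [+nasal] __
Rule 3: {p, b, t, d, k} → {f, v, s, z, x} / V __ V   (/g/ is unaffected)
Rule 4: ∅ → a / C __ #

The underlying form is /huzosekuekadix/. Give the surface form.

huzoseguegazixa

Rule 1 (intervocalic voicing): /k/ is a voiceless stop between vowels /e/ and /u/, so it voices to [g]. /k/ is a voiceless stop between vowels /e/ and /a/, so it voices to [g]. /huzosekuekadix/ → huzoseguegadix.
Rule 2 (post-nasal voicing): no segment meets the environment; /huzoseguegadix/ is unchanged.
Rule 3 (intervocalic spirantization): /d/ is a stop between vowels /a/ and /i/, so it spirantizes to the fricative [z]. /huzoseguegadix/ → huzoseguegazix.
Rule 4 (final a-epenthesis): the form ends in the consonant /x/, so [a] is inserted word-finally. /huzoseguegazix/ → huzoseguegazixa.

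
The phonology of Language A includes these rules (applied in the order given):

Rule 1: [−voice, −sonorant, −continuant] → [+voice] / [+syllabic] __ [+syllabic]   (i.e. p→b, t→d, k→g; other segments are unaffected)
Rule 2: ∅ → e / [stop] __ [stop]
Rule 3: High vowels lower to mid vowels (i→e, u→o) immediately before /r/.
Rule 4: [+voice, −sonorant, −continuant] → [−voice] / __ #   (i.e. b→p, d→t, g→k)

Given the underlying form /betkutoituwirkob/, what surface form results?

Rule 1 (intervocalic voicing): /t/ is a voiceless stop between vowels /u/ and /o/, so it voices to [d]. /t/ is a voiceless stop between vowels /i/ and /u/, so it voices to [d]. /betkutoituwirkob/ → betkudoiduwirkob.
Rule 2 (stop-cluster e-epenthesis): /t/ and /k/ form a stop–stop cluster, so [e] is inserted between them. /betkudoiduwirkob/ → betekudoiduwirkob.
Rule 3 (pre-rhotic lowering): /i/ is a high vowel immediately before /r/, so it lowers to [e]. /betekudoiduwirkob/ → betekudoiduwerkob.
Rule 4 (final devoicing): /b/ is a voiced stop in word-final position, so it devoices to [p]. /betekudoiduwerkob/ → betekudoiduwerkop.

betekudoiduwerkop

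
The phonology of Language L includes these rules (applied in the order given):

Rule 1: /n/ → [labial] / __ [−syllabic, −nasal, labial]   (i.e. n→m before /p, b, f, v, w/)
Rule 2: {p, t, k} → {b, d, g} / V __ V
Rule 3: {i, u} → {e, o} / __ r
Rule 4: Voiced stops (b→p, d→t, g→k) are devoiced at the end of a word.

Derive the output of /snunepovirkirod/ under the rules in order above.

snuneboverkerot

Rule 1 (nasal place assimilation): no segment meets the environment; /snunepovirkirod/ is unchanged.
Rule 2 (intervocalic voicing): /p/ is a voiceless stop between vowels /e/ and /o/, so it voices to [b]. /snunepovirkirod/ → snunebovirkirod.
Rule 3 (pre-rhotic lowering): /i/ is a high vowel immediately before /r/, so it lowers to [e]. /i/ is a high vowel immediately before /r/, so it lowers to [e]. /snunebovirkirod/ → snuneboverkerod.
Rule 4 (final devoicing): /d/ is a voiced stop in word-final position, so it devoices to [t]. /snuneboverkerod/ → snuneboverkerot.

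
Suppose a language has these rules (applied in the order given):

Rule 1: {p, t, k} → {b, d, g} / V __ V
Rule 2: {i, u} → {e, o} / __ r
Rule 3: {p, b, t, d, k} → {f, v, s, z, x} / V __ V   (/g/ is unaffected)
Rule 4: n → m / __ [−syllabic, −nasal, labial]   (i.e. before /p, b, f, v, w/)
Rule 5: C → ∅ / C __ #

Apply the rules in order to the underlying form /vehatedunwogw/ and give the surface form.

Rule 1 (intervocalic voicing): /t/ is a voiceless stop between vowels /a/ and /e/, so it voices to [d]. /vehatedunwogw/ → vehadedunwogw.
Rule 2 (pre-rhotic lowering): no segment meets the environment; /vehadedunwogw/ is unchanged.
Rule 3 (intervocalic spirantization): /d/ is a stop between vowels /a/ and /e/, so it spirantizes to the fricative [z]. /d/ is a stop between vowels /e/ and /u/, so it spirantizes to the fricative [z]. /vehadedunwogw/ → vehazezunwogw.
Rule 4 (nasal place assimilation): /n/ precedes the labial consonant /w/, so it assimilates in place to [m]. /vehazezunwogw/ → vehazezumwogw.
Rule 5 (final cluster simplification): /w/ is the second consonant of a word-final cluster /gw/, so it deletes. /vehazezumwogw/ → vehazezumwog.

vehazezumwog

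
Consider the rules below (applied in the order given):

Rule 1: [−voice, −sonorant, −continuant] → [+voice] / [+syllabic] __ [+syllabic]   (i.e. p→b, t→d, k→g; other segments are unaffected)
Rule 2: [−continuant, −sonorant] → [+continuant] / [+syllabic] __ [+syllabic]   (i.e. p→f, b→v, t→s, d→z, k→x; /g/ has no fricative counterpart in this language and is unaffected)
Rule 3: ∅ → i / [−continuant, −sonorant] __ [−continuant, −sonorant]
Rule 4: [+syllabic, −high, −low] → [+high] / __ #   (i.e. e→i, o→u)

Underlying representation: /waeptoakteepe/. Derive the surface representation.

Rule 1 (intervocalic voicing): /p/ is a voiceless stop between vowels /e/ and /e/, so it voices to [b]. /waeptoakteepe/ → waeptoakteebe.
Rule 2 (intervocalic spirantization): /b/ is a stop between vowels /e/ and /e/, so it spirantizes to the fricative [v]. /waeptoakteebe/ → waeptoakteeve.
Rule 3 (stop-cluster i-epenthesis): /p/ and /t/ form a stop–stop cluster, so [i] is inserted between them. /k/ and /t/ form a stop–stop cluster, so [i] is inserted between them. /waeptoakteeve/ → waepitoakiteeve.
Rule 4 (final vowel raising): /e/ is a mid vowel in word-final position, so it raises to [i]. /waepitoakiteeve/ → waepitoakiteevi.

waepitoakiteevi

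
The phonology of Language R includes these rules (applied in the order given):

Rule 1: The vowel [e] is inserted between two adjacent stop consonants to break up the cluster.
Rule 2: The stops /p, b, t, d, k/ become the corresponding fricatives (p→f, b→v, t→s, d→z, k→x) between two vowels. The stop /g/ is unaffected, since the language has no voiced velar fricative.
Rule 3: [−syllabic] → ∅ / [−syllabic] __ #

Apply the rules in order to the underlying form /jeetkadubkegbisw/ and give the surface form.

jeesexazuvexegevis

Rule 1 (stop-cluster e-epenthesis): /t/ and /k/ form a stop–stop cluster, so [e] is inserted between them. /b/ and /k/ form a stop–stop cluster, so [e] is inserted between them. /g/ and /b/ form a stop–stop cluster, so [e] is inserted between them. /jeetkadubkegbisw/ → jeetekadubekegebisw.
Rule 2 (intervocalic spirantization): /t/ is a stop between vowels /e/ and /e/, so it spirantizes to the fricative [s]. /k/ is a stop between vowels /e/ and /a/, so it spirantizes to the fricative [x]. /d/ is a stop between vowels /a/ and /u/, so it spirantizes to the fricative [z]. /b/ is a stop between vowels /u/ and /e/, so it spirantizes to the fricative [v]. /k/ is a stop between vowels /e/ and /e/, so it spirantizes to the fricative [x]. /b/ is a stop between vowels /e/ and /i/, so it spirantizes to the fricative [v]. /jeetekadubekegebisw/ → jeesexazuvexegevisw.
Rule 3 (final cluster simplification): /w/ is the second consonant of a word-final cluster /sw/, so it deletes. /jeesexazuvexegevisw/ → jeesexazuvexegevis.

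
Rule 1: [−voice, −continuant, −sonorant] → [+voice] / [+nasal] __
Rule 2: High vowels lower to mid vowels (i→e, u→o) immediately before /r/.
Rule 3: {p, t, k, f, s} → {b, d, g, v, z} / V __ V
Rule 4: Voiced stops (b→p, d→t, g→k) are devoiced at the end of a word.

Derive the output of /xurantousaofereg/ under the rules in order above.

Rule 1 (post-nasal voicing): /t/ is a voiceless stop immediately after the nasal /n/, so it voices to [d]. /xurantousaofereg/ → xurandousaofereg.
Rule 2 (pre-rhotic lowering): /u/ is a high vowel immediately before /r/, so it lowers to [o]. /xurandousaofereg/ → xorandousaofereg.
Rule 3 (intervocalic voicing): /s/ is a voiceless obstruent between vowels /u/ and /a/, so it voices to [z]. /f/ is a voiceless obstruent between vowels /o/ and /e/, so it voices to [v]. /xorandousaofereg/ → xorandouzaovereg.
Rule 4 (final devoicing): /g/ is a voiced stop in word-final position, so it devoices to [k]. /xorandouzaovereg/ → xorandouzaoverek.

xorandouzaoverek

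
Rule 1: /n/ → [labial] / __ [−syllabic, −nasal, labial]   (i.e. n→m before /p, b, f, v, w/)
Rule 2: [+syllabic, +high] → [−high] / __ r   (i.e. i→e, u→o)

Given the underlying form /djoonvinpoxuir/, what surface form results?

djoomvimpoxuer

Rule 1 (nasal place assimilation): /n/ precedes the labial consonant /v/, so it assimilates in place to [m]. /n/ precedes the labial consonant /p/, so it assimilates in place to [m]. /djoonvinpoxuir/ → djoomvimpoxuir.
Rule 2 (pre-rhotic lowering): /i/ is a high vowel immediately before /r/, so it lowers to [e]. /djoomvimpoxuir/ → djoomvimpoxuer.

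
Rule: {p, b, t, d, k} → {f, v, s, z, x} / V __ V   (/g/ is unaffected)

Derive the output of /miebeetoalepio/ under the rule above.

/b/ is a stop between vowels /e/ and /e/, so it spirantizes to the fricative [v].
/t/ is a stop between vowels /e/ and /o/, so it spirantizes to the fricative [s].
/p/ is a stop between vowels /e/ and /i/, so it spirantizes to the fricative [f].
Surface form: [mieveesoalefio].

mieveesoalefio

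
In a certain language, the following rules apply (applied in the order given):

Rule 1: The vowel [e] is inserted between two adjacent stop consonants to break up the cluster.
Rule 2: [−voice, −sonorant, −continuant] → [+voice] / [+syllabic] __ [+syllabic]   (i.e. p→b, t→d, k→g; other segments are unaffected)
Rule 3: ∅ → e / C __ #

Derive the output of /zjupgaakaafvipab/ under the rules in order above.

zjubegaagaafvibabe

Rule 1 (stop-cluster e-epenthesis): /p/ and /g/ form a stop–stop cluster, so [e] is inserted between them. /zjupgaakaafvipab/ → zjupegaakaafvipab.
Rule 2 (intervocalic voicing): /p/ is a voiceless stop between vowels /u/ and /e/, so it voices to [b]. /k/ is a voiceless stop between vowels /a/ and /a/, so it voices to [g]. /p/ is a voiceless stop between vowels /i/ and /a/, so it voices to [b]. /zjupegaakaafvipab/ → zjubegaagaafvibab.
Rule 3 (final e-epenthesis): the form ends in the consonant /b/, so [e] is inserted word-finally. /zjubegaagaafvibab/ → zjubegaagaafvibabe.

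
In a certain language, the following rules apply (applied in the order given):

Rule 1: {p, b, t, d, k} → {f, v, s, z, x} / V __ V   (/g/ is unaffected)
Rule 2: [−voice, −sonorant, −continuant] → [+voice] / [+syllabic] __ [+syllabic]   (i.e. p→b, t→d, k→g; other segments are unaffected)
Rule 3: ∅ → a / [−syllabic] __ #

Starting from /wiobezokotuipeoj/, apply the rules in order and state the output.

Rule 1 (intervocalic spirantization): /b/ is a stop between vowels /o/ and /e/, so it spirantizes to the fricative [v]. /k/ is a stop between vowels /o/ and /o/, so it spirantizes to the fricative [x]. /t/ is a stop between vowels /o/ and /u/, so it spirantizes to the fricative [s]. /p/ is a stop between vowels /i/ and /e/, so it spirantizes to the fricative [f]. /wiobezokotuipeoj/ → wiovezoxosuifeoj.
Rule 2 (intervocalic voicing): no segment meets the environment; /wiovezoxosuifeoj/ is unchanged.
Rule 3 (final a-epenthesis): the form ends in the consonant /j/, so [a] is inserted word-finally. /wiovezoxosuifeoj/ → wiovezoxosuifeoja.

wiovezoxosuifeoja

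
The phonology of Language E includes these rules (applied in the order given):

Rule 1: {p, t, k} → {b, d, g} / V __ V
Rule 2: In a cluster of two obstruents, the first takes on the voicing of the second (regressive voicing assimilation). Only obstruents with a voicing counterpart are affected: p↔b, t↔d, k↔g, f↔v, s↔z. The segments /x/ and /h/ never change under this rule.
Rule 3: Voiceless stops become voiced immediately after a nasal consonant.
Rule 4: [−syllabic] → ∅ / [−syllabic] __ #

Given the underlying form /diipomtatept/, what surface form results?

diibomdadep

Rule 1 (intervocalic voicing): /p/ is a voiceless stop between vowels /i/ and /o/, so it voices to [b]. /t/ is a voiceless stop between vowels /a/ and /e/, so it voices to [d]. /diipomtatept/ → diibomtadept.
Rule 2 (regressive voicing assimilation): no segment meets the environment; /diibomtadept/ is unchanged.
Rule 3 (post-nasal voicing): /t/ is a voiceless stop immediately after the nasal /m/, so it voices to [d]. /diibomtadept/ → diibomdadept.
Rule 4 (final cluster simplification): /t/ is the second consonant of a word-final cluster /pt/, so it deletes. /diibomdadept/ → diibomdadep.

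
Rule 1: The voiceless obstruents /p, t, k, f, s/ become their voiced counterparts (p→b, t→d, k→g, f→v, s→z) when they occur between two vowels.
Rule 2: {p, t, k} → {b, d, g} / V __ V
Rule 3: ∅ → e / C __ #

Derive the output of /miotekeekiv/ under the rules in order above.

Rule 1 (intervocalic voicing): /t/ is a voiceless obstruent between vowels /o/ and /e/, so it voices to [d]. /k/ is a voiceless obstruent between vowels /e/ and /e/, so it voices to [g]. /k/ is a voiceless obstruent between vowels /e/ and /i/, so it voices to [g]. /miotekeekiv/ → miodegeegiv.
Rule 2 (intervocalic voicing): no segment meets the environment; /miodegeegiv/ is unchanged.
Rule 3 (final e-epenthesis): the form ends in the consonant /v/, so [e] is inserted word-finally. /miodegeegiv/ → miodegeegive.

miodegeegive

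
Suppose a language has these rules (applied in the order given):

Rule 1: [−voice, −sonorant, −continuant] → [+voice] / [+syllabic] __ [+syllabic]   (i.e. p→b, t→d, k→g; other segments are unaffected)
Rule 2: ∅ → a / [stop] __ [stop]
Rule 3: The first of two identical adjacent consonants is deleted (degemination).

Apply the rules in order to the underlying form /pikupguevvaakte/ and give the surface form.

Rule 1 (intervocalic voicing): /k/ is a voiceless stop between vowels /i/ and /u/, so it voices to [g]. /pikupguevvaakte/ → pigupguevvaakte.
Rule 2 (stop-cluster a-epenthesis): /p/ and /g/ form a stop–stop cluster, so [a] is inserted between them. /k/ and /t/ form a stop–stop cluster, so [a] is inserted between them. /pigupguevvaakte/ → pigupaguevvaakate.
Rule 3 (degemination): /vv/ is a geminate; the first /v/ deletes. /pigupaguevvaakate/ → pigupaguevaakate.

pigupaguevaakate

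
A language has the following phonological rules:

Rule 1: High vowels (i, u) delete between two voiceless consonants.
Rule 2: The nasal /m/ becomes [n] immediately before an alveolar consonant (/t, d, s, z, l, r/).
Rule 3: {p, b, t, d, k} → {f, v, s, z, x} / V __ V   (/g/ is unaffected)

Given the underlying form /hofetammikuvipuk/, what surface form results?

Rule 1 (high vowel syncope): /u/ is a high vowel flanked by voiceless consonants /p/ and /k/, so it deletes. /hofetammikuvipuk/ → hofetammikuvipk.
Rule 2 (nasal place assimilation): no segment meets the environment; /hofetammikuvipk/ is unchanged.
Rule 3 (intervocalic spirantization): /t/ is a stop between vowels /e/ and /a/, so it spirantizes to the fricative [s]. /k/ is a stop between vowels /i/ and /u/, so it spirantizes to the fricative [x]. /hofetammikuvipk/ → hofesammixuvipk.

hofesammixuvipk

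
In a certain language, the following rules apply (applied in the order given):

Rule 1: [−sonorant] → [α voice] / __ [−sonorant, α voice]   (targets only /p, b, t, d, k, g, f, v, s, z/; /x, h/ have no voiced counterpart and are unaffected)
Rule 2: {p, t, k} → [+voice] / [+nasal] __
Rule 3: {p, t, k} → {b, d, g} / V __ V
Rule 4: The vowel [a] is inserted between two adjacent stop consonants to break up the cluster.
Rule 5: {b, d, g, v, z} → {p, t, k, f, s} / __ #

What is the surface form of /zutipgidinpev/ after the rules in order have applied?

zudibagidinbef

Rule 1 (regressive voicing assimilation): /p/ precedes the voiced obstruent /g/, so it voices to [b] by assimilation. /zutipgidinpev/ → zutibgidinpev.
Rule 2 (post-nasal voicing): /p/ is a voiceless stop immediately after the nasal /n/, so it voices to [b]. /zutibgidinpev/ → zutibgidinbev.
Rule 3 (intervocalic voicing): /t/ is a voiceless stop between vowels /u/ and /i/, so it voices to [d]. /zutibgidinbev/ → zudibgidinbev.
Rule 4 (stop-cluster a-epenthesis): /b/ and /g/ form a stop–stop cluster, so [a] is inserted between them. /zudibgidinbev/ → zudibagidinbev.
Rule 5 (final devoicing): /v/ is a voiced obstruent in word-final position, so it devoices to [f]. /zudibagidinbev/ → zudibagidinbef.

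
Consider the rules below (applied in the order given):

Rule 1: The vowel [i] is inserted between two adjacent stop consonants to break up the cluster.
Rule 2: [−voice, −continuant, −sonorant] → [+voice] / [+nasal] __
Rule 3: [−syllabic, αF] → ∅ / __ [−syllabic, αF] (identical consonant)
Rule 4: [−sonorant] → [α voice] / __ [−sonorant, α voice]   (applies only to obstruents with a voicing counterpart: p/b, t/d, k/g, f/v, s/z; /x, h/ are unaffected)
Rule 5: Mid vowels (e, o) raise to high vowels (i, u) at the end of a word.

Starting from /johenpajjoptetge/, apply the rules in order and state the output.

johenbajopitetigi

Rule 1 (stop-cluster i-epenthesis): /p/ and /t/ form a stop–stop cluster, so [i] is inserted between them. /t/ and /g/ form a stop–stop cluster, so [i] is inserted between them. /johenpajjoptetge/ → johenpajjopitetige.
Rule 2 (post-nasal voicing): /p/ is a voiceless stop immediately after the nasal /n/, so it voices to [b]. /johenpajjopitetige/ → johenbajjopitetige.
Rule 3 (degemination): /jj/ is a geminate; the first /j/ deletes. /johenbajjopitetige/ → johenbajopitetige.
Rule 4 (regressive voicing assimilation): no segment meets the environment; /johenbajopitetige/ is unchanged.
Rule 5 (final vowel raising): /e/ is a mid vowel in word-final position, so it raises to [i]. /johenbajopitetige/ → johenbajopitetigi.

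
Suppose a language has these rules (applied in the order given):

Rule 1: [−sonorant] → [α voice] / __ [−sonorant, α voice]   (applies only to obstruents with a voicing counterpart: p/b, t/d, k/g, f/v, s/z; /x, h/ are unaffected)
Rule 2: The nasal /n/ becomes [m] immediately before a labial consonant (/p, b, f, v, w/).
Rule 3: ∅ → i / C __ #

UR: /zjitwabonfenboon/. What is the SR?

zjitwabomfembooni

Rule 1 (regressive voicing assimilation): no segment meets the environment; /zjitwabonfenboon/ is unchanged.
Rule 2 (nasal place assimilation): /n/ precedes the labial consonant /f/, so it assimilates in place to [m]. /n/ precedes the labial consonant /b/, so it assimilates in place to [m]. /zjitwabonfenboon/ → zjitwabomfemboon.
Rule 3 (final i-epenthesis): the form ends in the consonant /n/, so [i] is inserted word-finally. /zjitwabomfemboon/ → zjitwabomfembooni.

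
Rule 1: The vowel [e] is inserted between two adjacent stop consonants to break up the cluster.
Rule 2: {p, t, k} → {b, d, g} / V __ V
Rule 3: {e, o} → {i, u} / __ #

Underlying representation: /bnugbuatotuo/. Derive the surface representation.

bnugebuadoduu

Rule 1 (stop-cluster e-epenthesis): /g/ and /b/ form a stop–stop cluster, so [e] is inserted between them. /bnugbuatotuo/ → bnugebuatotuo.
Rule 2 (intervocalic voicing): /t/ is a voiceless stop between vowels /a/ and /o/, so it voices to [d]. /t/ is a voiceless stop between vowels /o/ and /u/, so it voices to [d]. /bnugebuatotuo/ → bnugebuadoduo.
Rule 3 (final vowel raising): /o/ is a mid vowel in word-final position, so it raises to [u]. /bnugebuadoduo/ → bnugebuadoduu.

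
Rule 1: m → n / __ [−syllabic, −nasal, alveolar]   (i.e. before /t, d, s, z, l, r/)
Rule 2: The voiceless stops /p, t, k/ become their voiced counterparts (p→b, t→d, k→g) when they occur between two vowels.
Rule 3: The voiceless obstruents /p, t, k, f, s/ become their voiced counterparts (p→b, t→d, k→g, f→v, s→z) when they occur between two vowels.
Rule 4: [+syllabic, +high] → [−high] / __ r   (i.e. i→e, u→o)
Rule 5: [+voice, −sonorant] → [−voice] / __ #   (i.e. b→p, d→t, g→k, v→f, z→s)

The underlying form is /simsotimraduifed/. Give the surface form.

sinsodinraduivet

Rule 1 (nasal place assimilation): /m/ precedes the alveolar consonant /s/, so it assimilates in place to [n]. /m/ precedes the alveolar consonant /r/, so it assimilates in place to [n]. /simsotimraduifed/ → sinsotinraduifed.
Rule 2 (intervocalic voicing): /t/ is a voiceless stop between vowels /o/ and /i/, so it voices to [d]. /sinsotinraduifed/ → sinsodinraduifed.
Rule 3 (intervocalic voicing): /f/ is a voiceless obstruent between vowels /i/ and /e/, so it voices to [v]. /sinsodinraduifed/ → sinsodinraduived.
Rule 4 (pre-rhotic lowering): no segment meets the environment; /sinsodinraduived/ is unchanged.
Rule 5 (final devoicing): /d/ is a voiced obstruent in word-final position, so it devoices to [t]. /sinsodinraduived/ → sinsodinraduivet.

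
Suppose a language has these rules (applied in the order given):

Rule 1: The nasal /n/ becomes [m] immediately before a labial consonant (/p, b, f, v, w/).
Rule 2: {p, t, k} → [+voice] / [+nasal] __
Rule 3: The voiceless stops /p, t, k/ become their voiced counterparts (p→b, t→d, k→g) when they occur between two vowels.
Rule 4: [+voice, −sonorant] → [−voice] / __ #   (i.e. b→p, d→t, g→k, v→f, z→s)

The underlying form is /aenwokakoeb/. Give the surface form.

Rule 1 (nasal place assimilation): /n/ precedes the labial consonant /w/, so it assimilates in place to [m]. /aenwokakoeb/ → aemwokakoeb.
Rule 2 (post-nasal voicing): no segment meets the environment; /aemwokakoeb/ is unchanged.
Rule 3 (intervocalic voicing): /k/ is a voiceless stop between vowels /o/ and /a/, so it voices to [g]. /k/ is a voiceless stop between vowels /a/ and /o/, so it voices to [g]. /aemwokakoeb/ → aemwogagoeb.
Rule 4 (final devoicing): /b/ is a voiced obstruent in word-final position, so it devoices to [p]. /aemwogagoeb/ → aemwogagoep.

aemwogagoep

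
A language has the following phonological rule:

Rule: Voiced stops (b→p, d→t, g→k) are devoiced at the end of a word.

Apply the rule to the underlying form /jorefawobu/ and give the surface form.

jorefawobu

No segment of /jorefawobu/ meets the structural description of the rule, so the form surfaces unchanged.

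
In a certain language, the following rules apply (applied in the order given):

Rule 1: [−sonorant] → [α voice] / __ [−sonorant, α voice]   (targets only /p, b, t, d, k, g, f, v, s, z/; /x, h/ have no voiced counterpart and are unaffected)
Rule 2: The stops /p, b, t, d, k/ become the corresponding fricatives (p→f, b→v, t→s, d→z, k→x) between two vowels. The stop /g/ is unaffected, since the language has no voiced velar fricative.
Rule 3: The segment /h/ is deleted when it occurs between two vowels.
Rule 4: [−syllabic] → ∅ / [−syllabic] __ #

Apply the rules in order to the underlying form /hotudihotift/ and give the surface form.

hosuziosif

Rule 1 (regressive voicing assimilation): no segment meets the environment; /hotudihotift/ is unchanged.
Rule 2 (intervocalic spirantization): /t/ is a stop between vowels /o/ and /u/, so it spirantizes to the fricative [s]. /d/ is a stop between vowels /u/ and /i/, so it spirantizes to the fricative [z]. /t/ is a stop between vowels /o/ and /i/, so it spirantizes to the fricative [s]. /hotudihotift/ → hosuzihosift.
Rule 3 (intervocalic h-deletion): /h/ occurs between vowels /i/ and /o/, so it deletes. /hosuzihosift/ → hosuziosift.
Rule 4 (final cluster simplification): /t/ is the second consonant of a word-final cluster /ft/, so it deletes. /hosuziosift/ → hosuziosif.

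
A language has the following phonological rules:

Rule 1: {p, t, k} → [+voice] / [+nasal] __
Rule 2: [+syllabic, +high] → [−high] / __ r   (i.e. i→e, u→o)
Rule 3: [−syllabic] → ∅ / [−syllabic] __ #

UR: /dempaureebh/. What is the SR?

dembaoreeb

Rule 1 (post-nasal voicing): /p/ is a voiceless stop immediately after the nasal /m/, so it voices to [b]. /dempaureebh/ → dembaureebh.
Rule 2 (pre-rhotic lowering): /u/ is a high vowel immediately before /r/, so it lowers to [o]. /dembaureebh/ → dembaoreebh.
Rule 3 (final cluster simplification): /h/ is the second consonant of a word-final cluster /bh/, so it deletes. /dembaoreebh/ → dembaoreeb.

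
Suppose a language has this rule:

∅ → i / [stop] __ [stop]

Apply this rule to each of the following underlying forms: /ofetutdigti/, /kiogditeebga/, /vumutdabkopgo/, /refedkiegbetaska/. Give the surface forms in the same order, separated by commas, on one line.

ofetutidigiti, kiogiditeebiga, vumutidabikopigo, refedikiegibetaska

/ofetutdigti/: /t/ and /d/ form a stop–stop cluster, so [i] is inserted between them. /g/ and /t/ form a stop–stop cluster, so [i] is inserted between them. → [ofetutidigiti].
/kiogditeebga/: /g/ and /d/ form a stop–stop cluster, so [i] is inserted between them. /b/ and /g/ form a stop–stop cluster, so [i] is inserted between them. → [kiogiditeebiga].
/vumutdabkopgo/: /t/ and /d/ form a stop–stop cluster, so [i] is inserted between them. /b/ and /k/ form a stop–stop cluster, so [i] is inserted between them. /p/ and /g/ form a stop–stop cluster, so [i] is inserted between them. → [vumutidabikopigo].
/refedkiegbetaska/: /d/ and /k/ form a stop–stop cluster, so [i] is inserted between them. /g/ and /b/ form a stop–stop cluster, so [i] is inserted between them. → [refedikiegibetaska].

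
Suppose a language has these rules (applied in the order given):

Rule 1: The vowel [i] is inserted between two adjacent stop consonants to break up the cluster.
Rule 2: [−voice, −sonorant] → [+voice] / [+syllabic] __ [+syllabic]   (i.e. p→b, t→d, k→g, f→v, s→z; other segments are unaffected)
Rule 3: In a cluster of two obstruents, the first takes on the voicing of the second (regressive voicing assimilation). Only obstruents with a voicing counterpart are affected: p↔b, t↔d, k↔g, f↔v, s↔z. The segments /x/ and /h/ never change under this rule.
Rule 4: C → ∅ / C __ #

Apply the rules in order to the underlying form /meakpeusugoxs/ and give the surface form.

meagibeuzugox

Rule 1 (stop-cluster i-epenthesis): /k/ and /p/ form a stop–stop cluster, so [i] is inserted between them. /meakpeusugoxs/ → meakipeusugoxs.
Rule 2 (intervocalic voicing): /k/ is a voiceless obstruent between vowels /a/ and /i/, so it voices to [g]. /p/ is a voiceless obstruent between vowels /i/ and /e/, so it voices to [b]. /s/ is a voiceless obstruent between vowels /u/ and /u/, so it voices to [z]. /meakipeusugoxs/ → meagibeuzugoxs.
Rule 3 (regressive voicing assimilation): no segment meets the environment; /meagibeuzugoxs/ is unchanged.
Rule 4 (final cluster simplification): /s/ is the second consonant of a word-final cluster /xs/, so it deletes. /meagibeuzugoxs/ → meagibeuzugox.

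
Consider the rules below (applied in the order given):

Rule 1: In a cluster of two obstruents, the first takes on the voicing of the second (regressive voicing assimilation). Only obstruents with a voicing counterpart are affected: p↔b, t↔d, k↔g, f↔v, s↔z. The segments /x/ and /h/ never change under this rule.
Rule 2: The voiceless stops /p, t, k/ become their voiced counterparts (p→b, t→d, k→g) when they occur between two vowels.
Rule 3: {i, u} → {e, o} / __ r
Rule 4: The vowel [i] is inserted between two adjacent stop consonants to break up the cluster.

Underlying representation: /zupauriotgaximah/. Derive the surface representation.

zubaoriodigaximah

Rule 1 (regressive voicing assimilation): /t/ precedes the voiced obstruent /g/, so it voices to [d] by assimilation. /zupauriotgaximah/ → zupauriodgaximah.
Rule 2 (intervocalic voicing): /p/ is a voiceless stop between vowels /u/ and /a/, so it voices to [b]. /zupauriodgaximah/ → zubauriodgaximah.
Rule 3 (pre-rhotic lowering): /u/ is a high vowel immediately before /r/, so it lowers to [o]. /zubauriodgaximah/ → zubaoriodgaximah.
Rule 4 (stop-cluster i-epenthesis): /d/ and /g/ form a stop–stop cluster, so [i] is inserted between them. /zubaoriodgaximah/ → zubaoriodigaximah.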